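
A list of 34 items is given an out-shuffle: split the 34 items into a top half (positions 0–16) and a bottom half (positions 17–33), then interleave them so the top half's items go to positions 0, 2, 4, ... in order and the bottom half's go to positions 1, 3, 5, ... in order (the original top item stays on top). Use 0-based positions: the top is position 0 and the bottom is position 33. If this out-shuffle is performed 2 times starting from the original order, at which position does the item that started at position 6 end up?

24

Track the item's position through each out-shuffle:
6 → 12 → 24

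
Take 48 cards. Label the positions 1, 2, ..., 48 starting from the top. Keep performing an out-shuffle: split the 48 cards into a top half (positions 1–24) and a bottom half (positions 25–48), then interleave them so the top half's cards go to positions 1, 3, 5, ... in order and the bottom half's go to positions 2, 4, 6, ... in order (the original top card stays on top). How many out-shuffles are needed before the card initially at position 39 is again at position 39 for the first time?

Follow position 39 under repeated out-shuffles:
39 → 30 → 12 → 23 → 45 → 42 → 36 → 24 → ... → 39 (length 23)
It first returns after 23 out-shuffles.

23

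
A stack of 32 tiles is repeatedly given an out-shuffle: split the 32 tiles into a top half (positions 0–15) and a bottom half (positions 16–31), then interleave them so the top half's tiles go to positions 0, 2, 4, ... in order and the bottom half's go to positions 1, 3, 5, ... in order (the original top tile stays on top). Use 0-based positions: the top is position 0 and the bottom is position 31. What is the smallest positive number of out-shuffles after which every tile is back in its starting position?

The out-shuffle permutes the 32 positions with cycle lengths [1, 1, 5, 5, 5, 5, 5, 5].
Every tile is home exactly when every cycle has completed a whole number of laps, i.e. after lcm(1, 5) = 5 out-shuffles.

5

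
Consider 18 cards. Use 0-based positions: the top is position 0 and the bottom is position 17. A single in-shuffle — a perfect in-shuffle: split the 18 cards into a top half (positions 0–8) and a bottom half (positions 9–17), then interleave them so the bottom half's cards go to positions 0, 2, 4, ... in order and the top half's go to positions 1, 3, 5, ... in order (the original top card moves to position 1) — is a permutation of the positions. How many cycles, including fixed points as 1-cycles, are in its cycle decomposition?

Trace each unvisited position around until it returns:
(0 1 3 7 15 12 ... len 18)
1 cycle in total.

1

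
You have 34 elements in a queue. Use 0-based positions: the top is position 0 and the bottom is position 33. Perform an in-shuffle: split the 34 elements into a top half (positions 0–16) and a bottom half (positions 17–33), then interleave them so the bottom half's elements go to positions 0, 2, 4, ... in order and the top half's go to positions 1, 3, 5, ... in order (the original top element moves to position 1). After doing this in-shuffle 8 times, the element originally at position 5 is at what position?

Track the element's position through each in-shuffle:
5 → 11 → 23 → 12 → 25 → 16 → 33 → 32 → 30

30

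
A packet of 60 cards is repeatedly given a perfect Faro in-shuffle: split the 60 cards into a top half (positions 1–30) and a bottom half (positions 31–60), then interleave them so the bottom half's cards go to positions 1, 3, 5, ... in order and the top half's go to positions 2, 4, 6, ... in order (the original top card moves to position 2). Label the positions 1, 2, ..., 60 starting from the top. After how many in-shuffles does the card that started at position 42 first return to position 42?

60

Follow position 42 under repeated in-shuffles:
42 → 23 → 46 → 31 → 1 → 2 → 4 → 8 → ... → 42 (length 60)
It first returns after 60 in-shuffles.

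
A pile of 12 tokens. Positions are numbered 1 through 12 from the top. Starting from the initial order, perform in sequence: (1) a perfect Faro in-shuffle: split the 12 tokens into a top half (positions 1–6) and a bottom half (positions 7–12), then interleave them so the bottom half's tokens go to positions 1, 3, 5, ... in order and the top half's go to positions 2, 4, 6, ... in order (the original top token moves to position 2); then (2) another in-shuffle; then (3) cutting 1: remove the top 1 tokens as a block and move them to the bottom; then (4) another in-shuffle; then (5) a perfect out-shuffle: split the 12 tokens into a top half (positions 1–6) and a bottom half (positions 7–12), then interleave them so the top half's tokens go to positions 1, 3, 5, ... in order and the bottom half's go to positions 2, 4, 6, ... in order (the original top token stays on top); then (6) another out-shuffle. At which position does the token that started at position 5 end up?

12

Track the token from position 5 forward through each operation:
  after op 1 (in-shuffle): 5 → 10
  after op 2 (in-shuffle): 10 → 7
  after op 3 (cut 1): 7 → 6
  after op 4 (in-shuffle): 6 → 12
  after op 5 (out-shuffle): 12 → 12
  after op 6 (out-shuffle): 12 → 12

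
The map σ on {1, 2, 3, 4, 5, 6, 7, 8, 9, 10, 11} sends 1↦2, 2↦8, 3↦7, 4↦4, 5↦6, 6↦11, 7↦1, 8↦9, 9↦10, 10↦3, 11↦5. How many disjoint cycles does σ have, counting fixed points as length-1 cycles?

3

Cycle decomposition: (1 2 8 9 10 3 7) (4) (5 6 11).
3 cycles.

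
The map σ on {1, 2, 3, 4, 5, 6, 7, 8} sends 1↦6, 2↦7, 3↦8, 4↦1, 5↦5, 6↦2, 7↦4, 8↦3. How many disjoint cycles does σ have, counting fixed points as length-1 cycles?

3

Cycle decomposition: (1 6 2 7 4) (3 8) (5).
3 cycles.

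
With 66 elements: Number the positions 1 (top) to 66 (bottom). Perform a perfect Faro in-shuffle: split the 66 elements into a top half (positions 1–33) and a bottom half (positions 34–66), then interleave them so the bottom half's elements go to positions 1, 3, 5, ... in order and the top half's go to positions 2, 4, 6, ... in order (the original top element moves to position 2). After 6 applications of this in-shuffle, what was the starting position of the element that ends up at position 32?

Work backwards from position 32, undoing one in-shuffle at a time:
32 ← 16 ← 8 ← 4 ← 2 ← 1 ← 34
So the element now at position 32 started at position 34.

34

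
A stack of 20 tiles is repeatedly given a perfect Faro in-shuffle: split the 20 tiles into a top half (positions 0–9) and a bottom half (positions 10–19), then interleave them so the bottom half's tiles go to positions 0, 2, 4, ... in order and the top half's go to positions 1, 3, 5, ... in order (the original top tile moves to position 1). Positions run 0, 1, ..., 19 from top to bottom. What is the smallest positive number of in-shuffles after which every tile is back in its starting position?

The in-shuffle permutes the 20 positions with cycle lengths [2, 3, 3, 6, 6].
Every tile is home exactly when every cycle has completed a whole number of laps, i.e. after lcm(2, 3, 6) = 6 in-shuffles.

6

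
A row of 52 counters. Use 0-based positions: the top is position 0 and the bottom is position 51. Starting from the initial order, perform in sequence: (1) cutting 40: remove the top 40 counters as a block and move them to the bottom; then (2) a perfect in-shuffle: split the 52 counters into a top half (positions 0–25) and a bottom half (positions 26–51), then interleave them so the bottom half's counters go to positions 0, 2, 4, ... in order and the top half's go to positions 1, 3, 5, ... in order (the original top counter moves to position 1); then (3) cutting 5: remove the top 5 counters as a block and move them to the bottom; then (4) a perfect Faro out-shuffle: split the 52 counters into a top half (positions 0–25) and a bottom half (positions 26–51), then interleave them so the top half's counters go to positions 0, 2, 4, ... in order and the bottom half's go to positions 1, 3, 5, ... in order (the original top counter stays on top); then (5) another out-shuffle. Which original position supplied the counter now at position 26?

Undo the operations in reverse order, starting from position 26:
  undo op 5 (out-shuffle, from top half): 26 ← 13
  undo op 4 (out-shuffle, from bottom half): 13 ← 32
  undo op 3 (cut 5): 32 ← 37
  undo op 2 (in-shuffle, from top half): 37 ← 18
  undo op 1 (cut 40): 18 ← 6
So the counter at position 26 came from original position 6.

6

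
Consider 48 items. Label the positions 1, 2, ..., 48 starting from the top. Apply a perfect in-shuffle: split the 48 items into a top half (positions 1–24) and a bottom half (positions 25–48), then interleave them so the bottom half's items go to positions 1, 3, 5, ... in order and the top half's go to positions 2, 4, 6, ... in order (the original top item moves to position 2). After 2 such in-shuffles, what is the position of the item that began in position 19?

Track the item's position through each in-shuffle:
19 → 38 → 27

27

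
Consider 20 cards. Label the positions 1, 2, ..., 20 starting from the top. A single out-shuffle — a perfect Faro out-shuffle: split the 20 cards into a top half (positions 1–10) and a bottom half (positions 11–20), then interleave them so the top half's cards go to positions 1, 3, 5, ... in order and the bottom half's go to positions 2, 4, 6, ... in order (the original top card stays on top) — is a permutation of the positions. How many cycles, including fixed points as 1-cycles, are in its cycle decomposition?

Trace each unvisited position around until it returns:
(1) (2 3 5 9 17 14 ... len 18) (20)
3 cycles in total.

3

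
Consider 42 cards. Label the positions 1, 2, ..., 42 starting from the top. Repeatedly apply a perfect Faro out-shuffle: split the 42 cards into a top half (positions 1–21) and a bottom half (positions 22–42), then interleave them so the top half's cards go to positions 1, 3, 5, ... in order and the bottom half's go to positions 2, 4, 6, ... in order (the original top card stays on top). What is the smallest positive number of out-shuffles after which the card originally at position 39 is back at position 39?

Follow position 39 under repeated out-shuffles:
39 → 36 → 30 → 18 → 35 → 28 → 14 → 27 → 12 → 23 → 4 → 7 → 13 → 25 → 8 → 15 → 29 → 16 → 31 → 20 → 39
It first returns after 20 out-shuffles.

20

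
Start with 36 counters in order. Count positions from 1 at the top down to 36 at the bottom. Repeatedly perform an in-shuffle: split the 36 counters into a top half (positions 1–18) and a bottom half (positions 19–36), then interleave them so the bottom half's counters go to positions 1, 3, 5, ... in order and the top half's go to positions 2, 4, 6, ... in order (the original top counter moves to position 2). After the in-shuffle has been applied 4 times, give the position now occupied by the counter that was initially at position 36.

Track the counter's position through each in-shuffle:
36 → 35 → 33 → 29 → 21

21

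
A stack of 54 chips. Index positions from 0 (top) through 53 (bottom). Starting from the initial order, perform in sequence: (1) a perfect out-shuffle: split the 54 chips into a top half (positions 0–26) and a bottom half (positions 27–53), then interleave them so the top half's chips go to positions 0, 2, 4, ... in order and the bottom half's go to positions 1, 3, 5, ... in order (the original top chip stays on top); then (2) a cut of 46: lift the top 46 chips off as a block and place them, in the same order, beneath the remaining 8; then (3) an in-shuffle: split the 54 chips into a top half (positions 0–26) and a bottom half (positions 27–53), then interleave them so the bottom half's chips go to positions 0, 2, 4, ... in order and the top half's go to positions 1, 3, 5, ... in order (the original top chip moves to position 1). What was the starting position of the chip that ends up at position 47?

Undo the operations in reverse order, starting from position 47:
  undo op 3 (in-shuffle, from top half): 47 ← 23
  undo op 2 (cut 46): 23 ← 15
  undo op 1 (out-shuffle, from bottom half): 15 ← 34
So the chip at position 47 came from original position 34.

34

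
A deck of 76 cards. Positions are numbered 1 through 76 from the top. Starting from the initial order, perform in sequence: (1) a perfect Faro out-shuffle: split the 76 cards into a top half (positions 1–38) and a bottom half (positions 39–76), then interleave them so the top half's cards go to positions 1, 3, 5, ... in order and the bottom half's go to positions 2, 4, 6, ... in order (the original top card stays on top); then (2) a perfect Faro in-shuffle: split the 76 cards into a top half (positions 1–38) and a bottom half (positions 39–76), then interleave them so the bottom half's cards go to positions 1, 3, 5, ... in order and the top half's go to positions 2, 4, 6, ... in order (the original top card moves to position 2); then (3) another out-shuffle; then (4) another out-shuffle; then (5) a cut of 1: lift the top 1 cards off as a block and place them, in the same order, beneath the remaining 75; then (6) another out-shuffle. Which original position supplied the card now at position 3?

67

Undo the operations in reverse order, starting from position 3:
  undo op 6 (out-shuffle, from top half): 3 ← 2
  undo op 5 (cut 1): 2 ← 3
  undo op 4 (out-shuffle, from top half): 3 ← 2
  undo op 3 (out-shuffle, from bottom half): 2 ← 39
  undo op 2 (in-shuffle, from bottom half): 39 ← 58
  undo op 1 (out-shuffle, from bottom half): 58 ← 67
So the card at position 3 came from original position 67.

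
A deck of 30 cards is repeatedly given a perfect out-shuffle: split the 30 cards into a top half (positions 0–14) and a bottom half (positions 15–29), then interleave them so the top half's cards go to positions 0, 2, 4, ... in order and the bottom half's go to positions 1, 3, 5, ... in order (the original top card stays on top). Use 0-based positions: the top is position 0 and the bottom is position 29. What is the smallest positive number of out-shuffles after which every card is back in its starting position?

The out-shuffle permutes the 30 positions with cycle lengths [1, 1, 28].
Every card is home exactly when every cycle has completed a whole number of laps, i.e. after lcm(1, 28) = 28 out-shuffles.

28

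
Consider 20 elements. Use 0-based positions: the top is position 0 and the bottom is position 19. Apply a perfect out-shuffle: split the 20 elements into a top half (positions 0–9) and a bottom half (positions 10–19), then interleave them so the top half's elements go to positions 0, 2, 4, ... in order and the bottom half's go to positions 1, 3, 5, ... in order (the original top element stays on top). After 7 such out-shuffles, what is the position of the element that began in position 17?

Track the element's position through each out-shuffle:
17 → 15 → 11 → 3 → 6 → 12 → 5 → 10

10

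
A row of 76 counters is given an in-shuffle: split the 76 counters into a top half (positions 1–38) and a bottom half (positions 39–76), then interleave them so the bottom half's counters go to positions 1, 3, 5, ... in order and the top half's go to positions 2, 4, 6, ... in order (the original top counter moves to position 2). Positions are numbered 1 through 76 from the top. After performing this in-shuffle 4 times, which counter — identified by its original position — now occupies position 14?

Work backwards from position 14, undoing one in-shuffle at a time:
14 ← 7 ← 42 ← 21 ← 49
So the counter now at position 14 started at position 49.

49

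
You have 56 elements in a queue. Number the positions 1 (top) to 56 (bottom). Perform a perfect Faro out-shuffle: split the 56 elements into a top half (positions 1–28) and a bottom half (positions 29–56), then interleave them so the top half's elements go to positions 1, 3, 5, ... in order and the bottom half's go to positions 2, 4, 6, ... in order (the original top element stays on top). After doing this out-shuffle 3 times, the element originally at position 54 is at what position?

Track the element's position through each out-shuffle:
54 → 52 → 48 → 40

40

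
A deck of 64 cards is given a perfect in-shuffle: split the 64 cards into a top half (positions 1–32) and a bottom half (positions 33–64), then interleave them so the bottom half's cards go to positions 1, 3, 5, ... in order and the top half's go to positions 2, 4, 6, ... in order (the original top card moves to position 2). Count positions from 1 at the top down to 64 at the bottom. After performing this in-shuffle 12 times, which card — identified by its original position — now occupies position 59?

Work backwards from position 59, undoing one in-shuffle at a time:
59 ← 62 ← 31 ← 48 ← 24 ← 12 ← 6 ← 3 ← 34 ← 17 ← 41 ← 53 ← 59
So the card now at position 59 started at position 59.

59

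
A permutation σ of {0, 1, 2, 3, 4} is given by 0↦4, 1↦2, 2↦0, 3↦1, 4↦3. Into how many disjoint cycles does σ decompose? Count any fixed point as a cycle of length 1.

1

Cycle decomposition: (0 4 3 1 2).
1 cycle.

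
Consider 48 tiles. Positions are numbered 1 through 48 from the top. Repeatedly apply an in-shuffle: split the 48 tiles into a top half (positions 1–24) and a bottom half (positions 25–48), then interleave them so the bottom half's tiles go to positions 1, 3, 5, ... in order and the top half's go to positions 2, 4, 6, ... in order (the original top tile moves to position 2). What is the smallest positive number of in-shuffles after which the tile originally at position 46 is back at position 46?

21

Follow position 46 under repeated in-shuffles:
46 → 43 → 37 → 25 → 1 → 2 → 4 → 8 → ... → 46 (length 21)
It first returns after 21 in-shuffles.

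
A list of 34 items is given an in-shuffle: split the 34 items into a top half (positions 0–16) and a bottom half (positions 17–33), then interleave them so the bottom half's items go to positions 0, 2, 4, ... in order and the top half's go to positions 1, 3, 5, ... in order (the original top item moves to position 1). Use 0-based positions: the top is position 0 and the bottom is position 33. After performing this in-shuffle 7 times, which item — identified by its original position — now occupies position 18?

12

Work backwards from position 18, undoing one in-shuffle at a time:
18 ← 26 ← 30 ← 32 ← 33 ← 16 ← 25 ← 12
So the item now at position 18 started at position 12.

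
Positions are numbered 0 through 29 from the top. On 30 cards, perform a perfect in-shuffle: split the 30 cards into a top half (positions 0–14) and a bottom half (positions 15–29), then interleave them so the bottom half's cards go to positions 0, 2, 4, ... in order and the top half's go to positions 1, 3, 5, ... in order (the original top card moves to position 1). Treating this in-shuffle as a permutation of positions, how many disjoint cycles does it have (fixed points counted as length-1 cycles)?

Trace each unvisited position around until it returns:
(0 1 3 7 15) (2 5 11 23 16) (4 9 19 8 17) (6 13 27 24 18) (10 21 12 25 20) (14 29 28 26 22)
6 cycles in total.

6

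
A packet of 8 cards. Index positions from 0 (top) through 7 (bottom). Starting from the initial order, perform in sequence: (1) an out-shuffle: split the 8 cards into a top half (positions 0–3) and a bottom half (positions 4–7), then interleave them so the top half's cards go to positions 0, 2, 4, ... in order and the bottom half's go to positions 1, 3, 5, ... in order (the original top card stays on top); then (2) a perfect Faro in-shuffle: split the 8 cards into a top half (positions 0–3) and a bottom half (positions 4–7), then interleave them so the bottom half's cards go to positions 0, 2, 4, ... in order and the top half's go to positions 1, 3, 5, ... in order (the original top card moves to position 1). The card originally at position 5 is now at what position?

Track the card from position 5 forward through each operation:
  after op 1 (out-shuffle): 5 → 3
  after op 2 (in-shuffle): 3 → 7

7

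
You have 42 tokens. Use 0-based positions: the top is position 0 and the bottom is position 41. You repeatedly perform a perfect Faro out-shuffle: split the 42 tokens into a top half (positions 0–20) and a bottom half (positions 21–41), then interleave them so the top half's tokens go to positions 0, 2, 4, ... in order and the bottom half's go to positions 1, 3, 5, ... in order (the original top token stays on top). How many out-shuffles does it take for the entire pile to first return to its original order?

20

The out-shuffle permutes the 42 positions with cycle lengths [1, 1, 20, 20].
Every token is home exactly when every cycle has completed a whole number of laps, i.e. after lcm(1, 20) = 20 out-shuffles.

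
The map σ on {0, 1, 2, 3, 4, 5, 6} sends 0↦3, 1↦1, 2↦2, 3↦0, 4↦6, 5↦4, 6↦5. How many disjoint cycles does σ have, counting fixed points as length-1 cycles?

Cycle decomposition: (0 3) (1) (2) (4 6 5).
4 cycles.

4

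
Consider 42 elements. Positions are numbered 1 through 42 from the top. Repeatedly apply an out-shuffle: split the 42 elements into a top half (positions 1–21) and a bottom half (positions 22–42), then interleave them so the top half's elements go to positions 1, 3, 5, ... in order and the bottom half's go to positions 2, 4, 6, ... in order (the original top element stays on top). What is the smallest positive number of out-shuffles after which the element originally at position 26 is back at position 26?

Follow position 26 under repeated out-shuffles:
26 → 10 → 19 → 37 → 32 → 22 → 2 → 3 → 5 → 9 → 17 → 33 → 24 → 6 → 11 → 21 → 41 → 40 → 38 → 34 → 26
It first returns after 20 out-shuffles.

20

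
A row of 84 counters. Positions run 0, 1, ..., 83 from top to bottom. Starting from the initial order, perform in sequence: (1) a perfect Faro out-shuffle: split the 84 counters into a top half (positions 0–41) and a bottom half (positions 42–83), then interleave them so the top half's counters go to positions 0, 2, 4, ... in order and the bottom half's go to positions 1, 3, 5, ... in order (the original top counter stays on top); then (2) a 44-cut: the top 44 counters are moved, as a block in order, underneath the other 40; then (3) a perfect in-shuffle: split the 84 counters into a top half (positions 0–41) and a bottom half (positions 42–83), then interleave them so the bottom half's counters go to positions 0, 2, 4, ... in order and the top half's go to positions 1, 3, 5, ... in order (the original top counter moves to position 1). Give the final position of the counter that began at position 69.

23

Track the counter from position 69 forward through each operation:
  after op 1 (out-shuffle): 69 → 55
  after op 2 (cut 44): 55 → 11
  after op 3 (in-shuffle): 11 → 23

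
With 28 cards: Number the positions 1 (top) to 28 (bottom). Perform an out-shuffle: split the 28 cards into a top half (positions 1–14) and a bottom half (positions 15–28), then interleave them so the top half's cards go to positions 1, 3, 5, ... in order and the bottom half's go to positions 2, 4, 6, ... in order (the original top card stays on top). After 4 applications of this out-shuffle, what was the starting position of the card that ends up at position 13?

22

Work backwards from position 13, undoing one out-shuffle at a time:
13 ← 7 ← 4 ← 16 ← 22
So the card now at position 13 started at position 22.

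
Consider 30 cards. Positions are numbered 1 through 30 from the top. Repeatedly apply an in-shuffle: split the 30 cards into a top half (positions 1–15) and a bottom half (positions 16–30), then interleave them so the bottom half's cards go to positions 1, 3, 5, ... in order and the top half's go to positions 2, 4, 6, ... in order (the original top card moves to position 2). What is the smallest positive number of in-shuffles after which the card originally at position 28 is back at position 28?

Follow position 28 under repeated in-shuffles:
28 → 25 → 19 → 7 → 14 → 28
It first returns after 5 in-shuffles.

5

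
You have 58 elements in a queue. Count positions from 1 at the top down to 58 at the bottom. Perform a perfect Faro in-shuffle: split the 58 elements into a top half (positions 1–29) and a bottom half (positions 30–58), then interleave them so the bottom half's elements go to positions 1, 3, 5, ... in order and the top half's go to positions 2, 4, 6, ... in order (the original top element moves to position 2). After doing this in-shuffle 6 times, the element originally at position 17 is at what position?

Track the element's position through each in-shuffle:
17 → 34 → 9 → 18 → 36 → 13 → 26

26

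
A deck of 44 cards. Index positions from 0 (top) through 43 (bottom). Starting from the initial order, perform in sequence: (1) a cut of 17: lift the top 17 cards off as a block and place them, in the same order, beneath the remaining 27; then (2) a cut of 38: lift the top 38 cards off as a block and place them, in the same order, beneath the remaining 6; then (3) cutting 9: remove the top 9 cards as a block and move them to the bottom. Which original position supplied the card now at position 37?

Undo the operations in reverse order, starting from position 37:
  undo op 3 (cut 9): 37 ← 2
  undo op 2 (cut 38): 2 ← 40
  undo op 1 (cut 17): 40 ← 13
So the card at position 37 came from original position 13.

13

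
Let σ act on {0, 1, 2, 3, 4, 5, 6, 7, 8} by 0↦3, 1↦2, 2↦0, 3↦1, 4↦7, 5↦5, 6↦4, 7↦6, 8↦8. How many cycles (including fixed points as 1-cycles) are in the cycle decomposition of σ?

Cycle decomposition: (0 3 1 2) (4 7 6) (5) (8).
4 cycles.

4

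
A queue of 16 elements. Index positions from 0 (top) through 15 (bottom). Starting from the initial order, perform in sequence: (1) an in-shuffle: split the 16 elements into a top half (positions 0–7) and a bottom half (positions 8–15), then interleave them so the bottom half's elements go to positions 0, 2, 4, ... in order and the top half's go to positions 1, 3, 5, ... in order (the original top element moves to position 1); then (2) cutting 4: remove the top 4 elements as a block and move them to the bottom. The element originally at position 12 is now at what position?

4

Track the element from position 12 forward through each operation:
  after op 1 (in-shuffle): 12 → 8
  after op 2 (cut 4): 8 → 4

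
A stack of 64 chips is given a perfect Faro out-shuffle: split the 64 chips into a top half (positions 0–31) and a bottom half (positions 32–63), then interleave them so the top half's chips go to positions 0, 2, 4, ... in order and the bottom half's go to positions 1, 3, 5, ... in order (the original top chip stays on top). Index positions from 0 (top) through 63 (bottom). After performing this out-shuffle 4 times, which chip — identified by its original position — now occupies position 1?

4

Work backwards from position 1, undoing one out-shuffle at a time:
1 ← 32 ← 16 ← 8 ← 4
So the chip now at position 1 started at position 4.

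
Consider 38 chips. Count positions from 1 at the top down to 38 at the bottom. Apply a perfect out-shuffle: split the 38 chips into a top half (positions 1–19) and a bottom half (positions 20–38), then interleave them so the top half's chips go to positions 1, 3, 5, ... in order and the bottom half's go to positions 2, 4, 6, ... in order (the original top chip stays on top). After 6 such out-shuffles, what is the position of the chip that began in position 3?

18

Track the chip's position through each out-shuffle:
3 → 5 → 9 → 17 → 33 → 28 → 18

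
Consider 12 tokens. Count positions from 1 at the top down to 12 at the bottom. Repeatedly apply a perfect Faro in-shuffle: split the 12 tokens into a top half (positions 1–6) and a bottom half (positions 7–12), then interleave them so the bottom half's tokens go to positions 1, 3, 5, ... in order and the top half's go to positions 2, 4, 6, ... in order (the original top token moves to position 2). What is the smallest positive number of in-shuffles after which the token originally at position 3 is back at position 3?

Follow position 3 under repeated in-shuffles:
3 → 6 → 12 → 11 → 9 → 5 → 10 → 7 → 1 → 2 → 4 → 8 → 3
It first returns after 12 in-shuffles.

12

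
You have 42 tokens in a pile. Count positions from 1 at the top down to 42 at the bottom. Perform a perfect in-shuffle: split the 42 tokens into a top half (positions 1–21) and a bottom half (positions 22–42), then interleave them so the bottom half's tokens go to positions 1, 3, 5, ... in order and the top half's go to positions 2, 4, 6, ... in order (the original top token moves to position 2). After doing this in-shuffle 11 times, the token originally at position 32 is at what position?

Track the token's position through each in-shuffle:
32 → 21 → 42 → 41 → 39 → 35 → 27 → 11 → 22 → 1 → 2 → 4

4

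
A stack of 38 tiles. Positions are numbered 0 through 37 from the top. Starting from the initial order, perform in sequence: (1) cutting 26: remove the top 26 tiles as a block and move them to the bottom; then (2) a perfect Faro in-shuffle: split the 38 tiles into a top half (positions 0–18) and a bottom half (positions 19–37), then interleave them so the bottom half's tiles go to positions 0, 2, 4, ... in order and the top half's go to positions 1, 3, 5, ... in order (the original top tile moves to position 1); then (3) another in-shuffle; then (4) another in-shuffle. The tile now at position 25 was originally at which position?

Undo the operations in reverse order, starting from position 25:
  undo op 4 (in-shuffle, from top half): 25 ← 12
  undo op 3 (in-shuffle, from bottom half): 12 ← 25
  undo op 2 (in-shuffle, from top half): 25 ← 12
  undo op 1 (cut 26): 12 ← 0
So the tile at position 25 came from original position 0.

0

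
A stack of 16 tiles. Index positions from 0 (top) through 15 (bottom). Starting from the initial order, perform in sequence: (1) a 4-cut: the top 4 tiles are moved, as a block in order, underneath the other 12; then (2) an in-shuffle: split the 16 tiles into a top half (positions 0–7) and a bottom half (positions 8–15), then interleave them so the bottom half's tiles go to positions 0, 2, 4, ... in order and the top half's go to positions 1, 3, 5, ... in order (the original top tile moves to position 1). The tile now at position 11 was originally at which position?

9

Undo the operations in reverse order, starting from position 11:
  undo op 2 (in-shuffle, from top half): 11 ← 5
  undo op 1 (cut 4): 5 ← 9
So the tile at position 11 came from original position 9.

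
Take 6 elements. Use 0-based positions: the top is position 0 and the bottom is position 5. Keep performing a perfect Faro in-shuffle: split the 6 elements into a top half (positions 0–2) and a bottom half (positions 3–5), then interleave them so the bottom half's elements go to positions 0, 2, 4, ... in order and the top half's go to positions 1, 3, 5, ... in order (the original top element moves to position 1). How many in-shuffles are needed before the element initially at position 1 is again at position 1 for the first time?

Follow position 1 under repeated in-shuffles:
1 → 3 → 0 → 1
It first returns after 3 in-shuffles.

3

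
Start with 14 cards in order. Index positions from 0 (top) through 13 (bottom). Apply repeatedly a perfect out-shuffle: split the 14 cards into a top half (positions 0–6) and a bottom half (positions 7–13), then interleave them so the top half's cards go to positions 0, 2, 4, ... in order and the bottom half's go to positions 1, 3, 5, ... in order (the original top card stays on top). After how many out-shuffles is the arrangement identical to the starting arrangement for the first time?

12

The out-shuffle permutes the 14 positions with cycle lengths [1, 1, 12].
Every card is home exactly when every cycle has completed a whole number of laps, i.e. after lcm(1, 12) = 12 out-shuffles.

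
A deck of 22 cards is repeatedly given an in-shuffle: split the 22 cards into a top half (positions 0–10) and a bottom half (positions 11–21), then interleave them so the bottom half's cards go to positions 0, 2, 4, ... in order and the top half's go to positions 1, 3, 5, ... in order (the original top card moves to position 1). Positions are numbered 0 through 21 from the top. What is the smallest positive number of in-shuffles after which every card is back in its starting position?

The in-shuffle permutes the 22 positions with cycle lengths [11, 11].
Every card is home exactly when every cycle has completed a whole number of laps, i.e. after lcm(11) = 11 in-shuffles.

11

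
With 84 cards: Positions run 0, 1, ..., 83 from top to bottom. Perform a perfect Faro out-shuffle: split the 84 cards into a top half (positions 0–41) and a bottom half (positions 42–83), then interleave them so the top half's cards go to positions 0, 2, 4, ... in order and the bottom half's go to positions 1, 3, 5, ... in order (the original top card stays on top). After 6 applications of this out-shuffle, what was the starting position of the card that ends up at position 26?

Work backwards from position 26, undoing one out-shuffle at a time:
26 ← 13 ← 48 ← 24 ← 12 ← 6 ← 3
So the card now at position 26 started at position 3.

3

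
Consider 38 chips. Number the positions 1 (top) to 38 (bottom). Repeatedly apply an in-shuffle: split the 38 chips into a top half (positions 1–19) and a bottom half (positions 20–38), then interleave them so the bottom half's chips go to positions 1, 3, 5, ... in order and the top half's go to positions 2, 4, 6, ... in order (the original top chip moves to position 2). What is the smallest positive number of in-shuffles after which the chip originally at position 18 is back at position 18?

Follow position 18 under repeated in-shuffles:
18 → 36 → 33 → 27 → 15 → 30 → 21 → 3 → 6 → 12 → 24 → 9 → 18
It first returns after 12 in-shuffles.

12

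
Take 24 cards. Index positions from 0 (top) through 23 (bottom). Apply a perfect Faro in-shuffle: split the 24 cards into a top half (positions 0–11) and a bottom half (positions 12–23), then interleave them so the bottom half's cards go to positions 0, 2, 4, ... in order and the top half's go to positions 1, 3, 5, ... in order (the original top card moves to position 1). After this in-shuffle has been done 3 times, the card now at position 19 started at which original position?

Work backwards from position 19, undoing one in-shuffle at a time:
19 ← 9 ← 4 ← 14
So the card now at position 19 started at position 14.

14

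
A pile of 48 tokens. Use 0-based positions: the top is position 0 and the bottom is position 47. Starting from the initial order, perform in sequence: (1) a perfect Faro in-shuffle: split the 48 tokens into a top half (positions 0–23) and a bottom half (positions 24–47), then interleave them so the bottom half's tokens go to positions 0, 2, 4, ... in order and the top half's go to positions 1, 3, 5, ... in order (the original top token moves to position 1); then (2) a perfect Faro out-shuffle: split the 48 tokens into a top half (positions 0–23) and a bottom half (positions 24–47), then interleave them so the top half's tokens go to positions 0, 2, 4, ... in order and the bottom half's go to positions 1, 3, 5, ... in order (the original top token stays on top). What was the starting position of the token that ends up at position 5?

37

Undo the operations in reverse order, starting from position 5:
  undo op 2 (out-shuffle, from bottom half): 5 ← 26
  undo op 1 (in-shuffle, from bottom half): 26 ← 37
So the token at position 5 came from original position 37.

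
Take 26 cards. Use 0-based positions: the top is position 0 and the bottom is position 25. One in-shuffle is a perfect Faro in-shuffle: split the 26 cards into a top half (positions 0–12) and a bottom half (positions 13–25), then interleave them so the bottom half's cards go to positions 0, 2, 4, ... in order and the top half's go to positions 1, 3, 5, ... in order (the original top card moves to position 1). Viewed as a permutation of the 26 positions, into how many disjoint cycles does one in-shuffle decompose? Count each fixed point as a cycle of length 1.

Trace each unvisited position around until it returns:
(0 1 3 7 15 4 ... len 18) (2 5 11 23 20 14) (8 17)
3 cycles in total.

3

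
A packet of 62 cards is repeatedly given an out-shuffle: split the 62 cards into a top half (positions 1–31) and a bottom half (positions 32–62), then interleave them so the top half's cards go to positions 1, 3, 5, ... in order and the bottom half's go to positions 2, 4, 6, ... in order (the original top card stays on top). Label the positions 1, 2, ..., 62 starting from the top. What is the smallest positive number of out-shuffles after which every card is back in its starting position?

The out-shuffle permutes the 62 positions with cycle lengths [1, 1, 60].
Every card is home exactly when every cycle has completed a whole number of laps, i.e. after lcm(1, 60) = 60 out-shuffles.

60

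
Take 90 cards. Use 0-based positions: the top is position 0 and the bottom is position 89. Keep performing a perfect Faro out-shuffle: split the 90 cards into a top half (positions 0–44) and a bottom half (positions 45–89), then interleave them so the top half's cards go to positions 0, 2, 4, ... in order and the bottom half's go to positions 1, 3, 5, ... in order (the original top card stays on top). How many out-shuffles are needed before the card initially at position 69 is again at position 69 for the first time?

11

Follow position 69 under repeated out-shuffles:
69 → 49 → 9 → 18 → 36 → 72 → 55 → 21 → 42 → 84 → 79 → 69
It first returns after 11 out-shuffles.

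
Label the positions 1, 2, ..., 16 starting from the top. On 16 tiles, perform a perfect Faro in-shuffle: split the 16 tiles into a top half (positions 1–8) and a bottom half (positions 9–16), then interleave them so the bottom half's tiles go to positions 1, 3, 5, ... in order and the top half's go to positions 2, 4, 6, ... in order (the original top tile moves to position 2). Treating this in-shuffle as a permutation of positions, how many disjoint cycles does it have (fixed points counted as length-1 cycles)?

2

Trace each unvisited position around until it returns:
(1 2 4 8 16 15 13 9) (3 6 12 7 14 11 5 10)
2 cycles in total.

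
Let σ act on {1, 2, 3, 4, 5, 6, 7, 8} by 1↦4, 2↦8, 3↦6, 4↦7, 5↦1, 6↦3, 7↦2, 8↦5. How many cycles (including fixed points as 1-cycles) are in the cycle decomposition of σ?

2

Cycle decomposition: (1 4 7 2 8 5) (3 6).
2 cycles.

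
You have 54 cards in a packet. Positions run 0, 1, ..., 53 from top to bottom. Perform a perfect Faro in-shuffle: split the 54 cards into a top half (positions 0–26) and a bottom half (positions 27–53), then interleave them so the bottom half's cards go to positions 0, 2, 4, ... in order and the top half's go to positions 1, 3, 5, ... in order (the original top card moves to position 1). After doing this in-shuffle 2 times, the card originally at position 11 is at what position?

47

Track the card's position through each in-shuffle:
11 → 23 → 47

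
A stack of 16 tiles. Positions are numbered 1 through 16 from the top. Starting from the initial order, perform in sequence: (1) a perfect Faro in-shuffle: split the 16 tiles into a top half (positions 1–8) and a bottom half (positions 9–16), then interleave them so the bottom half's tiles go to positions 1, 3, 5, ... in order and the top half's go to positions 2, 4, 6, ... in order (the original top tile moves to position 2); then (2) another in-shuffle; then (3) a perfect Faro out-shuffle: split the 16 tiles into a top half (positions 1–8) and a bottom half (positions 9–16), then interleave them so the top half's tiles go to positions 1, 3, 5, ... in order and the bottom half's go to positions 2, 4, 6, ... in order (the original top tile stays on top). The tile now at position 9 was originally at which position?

14

Undo the operations in reverse order, starting from position 9:
  undo op 3 (out-shuffle, from top half): 9 ← 5
  undo op 2 (in-shuffle, from bottom half): 5 ← 11
  undo op 1 (in-shuffle, from bottom half): 11 ← 14
So the tile at position 9 came from original position 14.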